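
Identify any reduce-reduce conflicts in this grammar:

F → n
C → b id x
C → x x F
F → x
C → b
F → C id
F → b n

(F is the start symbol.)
A reduce-reduce conflict occurs when an LR(0) state has two complete items [A → α .] and [B → β .] — both call for a reduction, and with no lookahead the parser cannot choose between them.

Augment with F' → F and build the canonical LR(0) collection (I0 = CLOSURE({[F' → . F]}), then GOTO on every symbol after a dot until no new states appear). It has 12 states:
  I0: { [C → . b id x], [C → . b], [C → . x x F], [F → . C id], [F → . b n], [F → . n], [F → . x], [F' → . F] }  — shift
  I1: { [F → C . id] }  — shift
  I2: { [F' → F .] }  — accept
  I3: { [C → b . id x], [C → b .], [F → b . n] }  — shift, reduce
  I4: { [F → n .] }  — reduce
  I5: { [C → x . x F], [F → x .] }  — shift, reduce
  I6: { [C → . b id x], [C → . b], [C → . x x F], [C → x x . F], [F → . C id], [F → . b n], [F → . n], [F → . x] }  — shift
  I7: { [C → x x F .] }  — reduce
  I8: { [C → b id . x] }  — shift
  I9: { [F → b n .] }  — reduce
  I10: { [C → b id x .] }  — reduce
  I11: { [F → C id .] }  — reduce

No state contains more than one complete item.

Answer: No reduce-reduce conflicts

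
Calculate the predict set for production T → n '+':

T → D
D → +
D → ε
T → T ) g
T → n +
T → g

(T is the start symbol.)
{ 'n' }

PREDICT(T → n '+') = (FIRST(RHS) \ {ε}) ∪ (FOLLOW(T) if ε ∈ FIRST(RHS), i.e. RHS ⇒* ε)
FIRST(n '+') = { 'n' }
ε ∉ FIRST(n '+'), so FOLLOW(T) is not added.
PREDICT(T → n '+') = { 'n' }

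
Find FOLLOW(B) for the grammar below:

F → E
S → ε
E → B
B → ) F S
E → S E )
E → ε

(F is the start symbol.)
To compute FOLLOW(B), find every occurrence of B on a right-hand side N → α B β: add FIRST(β) \ {ε}, and if β is empty or nullable also add FOLLOW(N). Iterate to a fixed point.

In E → B: B is at the end, add FOLLOW(E)

The FOLLOW sets referred to above (computed the same way, to a fixed point):
  FOLLOW(E) = { $, ')' }

Taking the union: FOLLOW(B) = { $, ')' }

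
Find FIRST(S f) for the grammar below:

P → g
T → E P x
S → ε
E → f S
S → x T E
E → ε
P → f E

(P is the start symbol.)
FIRST sets of the non-terminals involved (from the grammar, by fixed-point iteration):
  FIRST(S) = { 'x', ε }

To compute FIRST(S f), process the symbols left to right:
Symbol S is a non-terminal. Add FIRST(S) \ {ε} = { 'x' }
S is nullable (ε ∈ FIRST(S)), continue to the next symbol.
Symbol f is a terminal. Add 'f' and stop.
FIRST(S f) = { 'f', 'x' }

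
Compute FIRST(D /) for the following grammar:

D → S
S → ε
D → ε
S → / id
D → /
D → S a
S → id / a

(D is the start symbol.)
FIRST sets of the non-terminals involved (from the grammar, by fixed-point iteration):
  FIRST(D) = { '/', 'a', 'id', ε }

To compute FIRST(D /), process the symbols left to right:
Symbol D is a non-terminal. Add FIRST(D) \ {ε} = { '/', 'a', 'id' }
D is nullable (ε ∈ FIRST(D)), continue to the next symbol.
Symbol / is a terminal. Add '/' and stop.
FIRST(D /) = { '/', 'a', 'id' }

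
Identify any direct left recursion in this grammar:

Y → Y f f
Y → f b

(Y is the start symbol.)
Y → Y f f: LEFT RECURSIVE (starts with Y)
Y → f b: starts with f

The grammar has direct left recursion on: Y.

Answer: Yes, Y is left-recursive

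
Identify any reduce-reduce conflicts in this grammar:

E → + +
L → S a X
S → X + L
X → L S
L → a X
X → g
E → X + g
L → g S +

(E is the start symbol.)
Augment with E' → E and build the canonical LR(0) collection (I0 = CLOSURE({[E' → . E]}), then GOTO on every symbol after a dot until no new states appear). It has 20 states:
  I0: { [E → . + +], [E → . X + g], [E' → . E], [L → . S a X], [L → . a X], [L → . g S +], [S → . X + L], [X → . L S], [X → . g] }  — shift
  I1: { [E → + . +] }  — shift
  I2: { [E' → E .] }  — accept
  I3: { [L → . S a X], [L → . a X], [L → . g S +], [S → . X + L], [X → . L S], [X → . g], [X → L . S] }  — shift
  I4: { [L → S . a X] }  — shift
  I5: { [E → X . + g], [S → X . + L] }  — shift
  I6: { [L → . S a X], [L → . a X], [L → . g S +], [L → a . X], [S → . X + L], [X → . L S], [X → . g] }  — shift
  I7: { [L → . S a X], [L → . a X], [L → . g S +], [L → g . S +], [S → . X + L], [X → . L S], [X → . g], [X → g .] }  — shift, reduce
  I8: { [L → S . a X], [L → g S . +] }  — shift
  I9: { [S → X . + L] }  — shift
  I10: { [L → . S a X], [L → . a X], [L → . g S +], [S → . X + L], [S → X + . L], [X → . L S], [X → . g] }  — shift
  I11: { [L → . S a X], [L → . a X], [L → . g S +], [S → . X + L], [S → X + L .], [X → . L S], [X → . g], [X → L . S] }  — shift, reduce
  I12: { [L → S . a X], [X → L S .] }  — shift, reduce
  I13: { [L → . S a X], [L → . a X], [L → . g S +], [L → S a . X], [S → . X + L], [X → . L S], [X → . g] }  — shift
  I14: { [L → S a X .], [S → X . + L] }  — shift, reduce
  I15: { [L → g S + .] }  — reduce
  I16: { [L → a X .], [S → X . + L] }  — shift, reduce
  I17: { [E → X + . g], [L → . S a X], [L → . a X], [L → . g S +], [S → . X + L], [S → X + . L], [X → . L S], [X → . g] }  — shift
  I18: { [E → X + g .], [L → . S a X], [L → . a X], [L → . g S +], [L → g . S +], [S → . X + L], [X → . L S], [X → . g], [X → g .] }  — shift, 2 reduces
  I19: { [E → + + .] }  — reduce

I18 contains complete items [E → X + g .], [X → g .] — reduce-reduce conflict.

Answer: Yes — I18: [E → X + g .] vs [X → g .]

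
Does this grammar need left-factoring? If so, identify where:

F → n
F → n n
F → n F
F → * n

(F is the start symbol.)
Yes, F has productions with common prefix 'n'

Left-factoring is needed when two productions for the same non-terminal
share a common prefix on the right-hand side.

Productions for F:
  F → n
  F → n n
  F → n F
  F → * n

Found common prefix 'n' in productions for F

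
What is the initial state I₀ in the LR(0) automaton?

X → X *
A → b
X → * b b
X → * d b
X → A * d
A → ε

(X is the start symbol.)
First, augment the grammar with X' → X
I₀ = CLOSURE({ [X' → . X] }):
  [X' → . X] has the dot before X: add [X → . X *], [X → . * b b], [X → . * d b], [X → . A * d]
  [X → . A * d] has the dot before A: add [A → . b], [A → .]
No further items can be added.

I₀ = { [A → . b], [A → .], [X → . * b b], [X → . * d b], [X → . A * d], [X → . X *], [X' → . X] }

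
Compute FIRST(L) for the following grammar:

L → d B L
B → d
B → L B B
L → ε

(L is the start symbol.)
{ 'd', ε }

To compute FIRST(L), examine every production with L on the left-hand side, reading each right-hand side left to right until a non-nullable symbol is reached.

From L → d B L:
  - d is a terminal: add 'd' and stop
From L → ε:
  - ε-production, so ε ∈ FIRST(L)

Collecting: FIRST(L) = { 'd', ε }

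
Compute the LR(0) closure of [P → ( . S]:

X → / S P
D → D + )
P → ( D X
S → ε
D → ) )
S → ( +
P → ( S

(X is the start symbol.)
Start with: [P → ( . S]
  [P → ( . S] has the dot before S: add [S → .], [S → . ( +]
No further items can be added.

CLOSURE = { [P → ( . S], [S → . ( +], [S → .] }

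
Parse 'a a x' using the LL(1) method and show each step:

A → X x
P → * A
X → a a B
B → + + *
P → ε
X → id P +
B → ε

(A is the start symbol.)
Stack is shown with the top on the left.

Stack      Input    Action
--------------------------
A $        a a x $  output A → X x
X x $      a a x $  output X → a a B
a a B x $  a a x $  match 'a'
a B x $    a x $    match 'a'
B x $      x $      output B → ε
x $        x $      match 'x'
$          $        accept

The string is accepted.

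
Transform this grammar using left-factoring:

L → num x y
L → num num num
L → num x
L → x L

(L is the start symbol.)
L → num L'
L' → x L''
L'' → y
L'' → ε
L' → num num
L → x L

Left-factoring transforms A → αβ₁ | αβ₂ into A → αA' and A' → β₁ | β₂
(α is the longest common prefix among the alternatives). Repeat until
no nonterminal has two alternatives with a common prefix.

Round 1: L has alternatives sharing prefix 'num'. Introduce L': L → num L'
  Add: L' → x y
  Add: L' → num num
  Add: L' → x

Round 2: L' has alternatives sharing prefix 'x'. Introduce L'': L' → x L''
  Add: L'' → y
  Add: L'' → ε

No remaining common prefixes — done.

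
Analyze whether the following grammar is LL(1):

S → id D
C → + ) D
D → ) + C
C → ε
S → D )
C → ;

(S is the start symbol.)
Yes, the grammar is LL(1).

Relevant sets:
  FIRST(D) = { ')' }
  FOLLOW(C) = { $, ')' }

For S:
  PREDICT(S → id D) = { 'id' }
  PREDICT(S → D ')') = { ')' }
For C:
  PREDICT(C → '+' ')' D) = { '+' }
  PREDICT(C → ε) = { $, ')' }
  PREDICT(C → ';') = { ';' }
D has a single production, so nothing to check there.

All predict sets are disjoint. The grammar IS LL(1).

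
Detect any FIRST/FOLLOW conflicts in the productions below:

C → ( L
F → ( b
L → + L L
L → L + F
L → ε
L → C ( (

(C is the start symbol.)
Yes. L → '+' L L with FOLLOW(L) on { '+' }; L → L '+' F with FOLLOW(L) on { '(', '+' }; L → C '(' '(' with FOLLOW(L) on { '(' }

A FIRST/FOLLOW conflict occurs when a non-terminal N has a nullable alternative N → β (β ⇒* ε) and another alternative N → α with FIRST(α) ∩ FOLLOW(N) ≠ ∅: on such a lookahead the parser cannot decide between expanding α and letting N vanish via β.

Nullable non-terminals: L.
FIRST sets used below: FIRST(L) = { '(', '+', ε }, FIRST(C) = { '(' }

L: nullable alternative(s) L → ε; FOLLOW(L) = { $, '(', '+' }
  L → + L L: FIRST \ {ε} = { '+' } — overlaps FOLLOW(L) on { '+' }: CONFLICT
  L → L + F: FIRST \ {ε} = { '(', '+' } — overlaps FOLLOW(L) on { '(', '+' }: CONFLICT
  L → ε: FIRST \ {ε} = { } — this is the only nullable alternative, skip
  L → C ( (: FIRST \ {ε} = { '(' } — overlaps FOLLOW(L) on { '(' }: CONFLICT

C, F have no nullable alternative, so no FIRST/FOLLOW check is needed there.

So the grammar has 3 FIRST/FOLLOW conflicts (marked CONFLICT above).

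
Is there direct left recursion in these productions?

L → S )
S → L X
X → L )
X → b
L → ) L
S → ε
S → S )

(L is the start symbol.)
Yes, S is left-recursive

L → S ): starts with S
S → L X: starts with L
X → L ): starts with L
X → b: starts with b
L → ) L: starts with ')'
S → ε: starts with ε
S → S ): LEFT RECURSIVE (starts with S)

The grammar has direct left recursion on: S.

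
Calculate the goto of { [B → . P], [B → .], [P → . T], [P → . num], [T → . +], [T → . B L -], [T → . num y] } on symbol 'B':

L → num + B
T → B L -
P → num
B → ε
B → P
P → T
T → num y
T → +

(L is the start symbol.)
GOTO(I, 'B') = CLOSURE({ [A → αX.β] : [A → α.Xβ] ∈ I, X = 'B' })

Items with dot before 'B', with the dot advanced:
  [T → . B L -] → [T → B . L -]
Closure of the advanced items:
  [T → B . L -] has the dot before L: add [L → . num + B]

GOTO = { [L → . num + B], [T → B . L -] }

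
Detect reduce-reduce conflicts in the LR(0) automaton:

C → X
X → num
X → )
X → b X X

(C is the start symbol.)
A reduce-reduce conflict occurs when an LR(0) state has two complete items [A → α .] and [B → β .] — both call for a reduction, and with no lookahead the parser cannot choose between them.

Augment with C' → C and build the canonical LR(0) collection (I0 = CLOSURE({[C' → . C]}), then GOTO on every symbol after a dot until no new states appear). It has 8 states:
  I0: { [C → . X], [C' → . C], [X → . )], [X → . b X X], [X → . num] }  — shift
  I1: { [X → ) .] }  — reduce
  I2: { [C' → C .] }  — accept
  I3: { [C → X .] }  — reduce
  I4: { [X → . )], [X → . b X X], [X → . num], [X → b . X X] }  — shift
  I5: { [X → num .] }  — reduce
  I6: { [X → . )], [X → . b X X], [X → . num], [X → b X . X] }  — shift
  I7: { [X → b X X .] }  — reduce

No state contains more than one complete item.

Answer: No reduce-reduce conflicts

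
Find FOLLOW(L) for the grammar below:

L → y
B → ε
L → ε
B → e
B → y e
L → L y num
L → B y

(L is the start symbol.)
{ $, 'y' }

To compute FOLLOW(L), find every occurrence of L on a right-hand side N → α L β: add FIRST(β) \ {ε}, and if β is empty or nullable also add FOLLOW(N). Iterate to a fixed point.

L is the start symbol, so $ ∈ FOLLOW(L).
In L → L y num: L is followed by y num, add FIRST(y num) \ {ε} = { 'y' }

Taking the union: FOLLOW(L) = { $, 'y' }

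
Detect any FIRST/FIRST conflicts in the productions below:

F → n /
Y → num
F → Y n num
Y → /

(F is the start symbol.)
No FIRST/FIRST conflicts.

A FIRST/FIRST conflict occurs when two productions N → α and N → β for the same non-terminal have FIRST(α) ∩ FIRST(β) ≠ ∅ (with ε ∈ FIRST of a nullable right-hand side, so two nullable alternatives also conflict).

FIRST sets of the non-terminals at (or reachable through a nullable prefix from) the front of some alternative:
  FIRST(Y) = { '/', 'num' }

Productions for F:
  F → n /: FIRST = { 'n' }
  F → Y n num: FIRST = { '/', 'num' }
Productions for Y:
  Y → num: FIRST = { 'num' }
  Y → /: FIRST = { '/' }

All alternatives of each non-terminal have pairwise disjoint FIRST sets.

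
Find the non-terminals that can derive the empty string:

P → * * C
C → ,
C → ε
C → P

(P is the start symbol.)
{ 'C' }

A non-terminal is nullable if it can derive ε (the empty string): either it has an ε-production, or it has a production whose right-hand side consists entirely of nullable non-terminals.

ε-productions: C → ε
So C is immediately nullable.
No further non-terminal can be added: every production for the remaining non-terminals contains a terminal or a non-nullable non-terminal.
Nullable = { 'C' }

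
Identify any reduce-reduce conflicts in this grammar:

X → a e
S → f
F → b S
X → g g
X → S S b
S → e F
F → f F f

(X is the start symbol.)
Augment with X' → X and build the canonical LR(0) collection (I0 = CLOSURE({[X' → . X]}), then GOTO on every symbol after a dot until no new states appear). It has 17 states:
  I0: { [S → . e F], [S → . f], [X → . S S b], [X → . a e], [X → . g g], [X' → . X] }  — shift
  I1: { [S → . e F], [S → . f], [X → S . S b] }  — shift
  I2: { [X' → X .] }  — accept
  I3: { [X → a . e] }  — shift
  I4: { [F → . b S], [F → . f F f], [S → e . F] }  — shift
  I5: { [S → f .] }  — reduce
  I6: { [X → g . g] }  — shift
  I7: { [X → g g .] }  — reduce
  I8: { [S → e F .] }  — reduce
  I9: { [F → b . S], [S → . e F], [S → . f] }  — shift
  I10: { [F → . b S], [F → . f F f], [F → f . F f] }  — shift
  I11: { [F → f F . f] }  — shift
  I12: { [F → f F f .] }  — reduce
  I13: { [F → b S .] }  — reduce
  I14: { [X → a e .] }  — reduce
  I15: { [X → S S . b] }  — shift
  I16: { [X → S S b .] }  — reduce

No state contains more than one complete item.

Answer: No reduce-reduce conflicts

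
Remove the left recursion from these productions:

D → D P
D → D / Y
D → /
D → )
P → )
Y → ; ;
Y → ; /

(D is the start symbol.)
D is directly left-recursive. The standard transformation for
  A → A α₁ | ... | A α_m | β₁ | ... | β_n
is
  A  → β₁ A' | ... | β_n A'
  A' → α₁ A' | ... | α_m A' | ε

D → / becomes D → / D'
D → ) becomes D → ) D'
D → D P becomes D' → P D'
D → D / Y becomes D' → / Y D'
Add D' → ε

Productions for other non-terminals are unchanged:
  P → )
  Y → ; ;
  Y → ; /

Resulting grammar:
D → / D'
D → ) D'
D' → P D'
D' → / Y D'
D' → ε
P → )
Y → ; ;
Y → ; /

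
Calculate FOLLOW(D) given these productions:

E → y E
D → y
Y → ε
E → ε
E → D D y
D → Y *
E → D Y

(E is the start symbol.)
In E → D D y: D is followed by D y, add FIRST(D y) \ {ε} = { '*', 'y' }
In E → D D y: D is followed by y, add FIRST(y) \ {ε} = { 'y' }
In E → D Y: D is followed by Y, add FIRST(Y) \ {ε} = { }
  Y is nullable, so also add FOLLOW(E)

The FOLLOW sets referred to above (computed the same way, to a fixed point):
  FOLLOW(E) = { $ }

Taking the union: FOLLOW(D) = { $, '*', 'y' }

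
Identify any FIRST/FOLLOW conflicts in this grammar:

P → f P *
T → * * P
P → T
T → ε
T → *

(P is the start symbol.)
Yes. T → '*' '*' P with FOLLOW(T) on { '*' }; T → '*' with FOLLOW(T) on { '*' }

A FIRST/FOLLOW conflict occurs when a non-terminal N has a nullable alternative N → β (β ⇒* ε) and another alternative N → α with FIRST(α) ∩ FOLLOW(N) ≠ ∅: on such a lookahead the parser cannot decide between expanding α and letting N vanish via β.

Nullable non-terminals: P, T.
FIRST sets used below: FIRST(T) = { '*', ε }

P: nullable alternative(s) P → T; FOLLOW(P) = { $, '*' }
  P → f P *: FIRST \ {ε} = { 'f' } — disjoint from FOLLOW(P)
  P → T: FIRST \ {ε} = { '*' } — this is the only nullable alternative, skip

T: nullable alternative(s) T → ε; FOLLOW(T) = { $, '*' }
  T → * * P: FIRST \ {ε} = { '*' } — overlaps FOLLOW(T) on { '*' }: CONFLICT
  T → ε: FIRST \ {ε} = { } — this is the only nullable alternative, skip
  T → *: FIRST \ {ε} = { '*' } — overlaps FOLLOW(T) on { '*' }: CONFLICT

So the grammar has 2 FIRST/FOLLOW conflicts (marked CONFLICT above).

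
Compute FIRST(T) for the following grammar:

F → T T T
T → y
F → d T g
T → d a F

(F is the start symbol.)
{ 'd', 'y' }

From T → y:
  - y is a terminal: add 'y' and stop
From T → d a F:
  - d is a terminal: add 'd' and stop

Collecting: FIRST(T) = { 'd', 'y' }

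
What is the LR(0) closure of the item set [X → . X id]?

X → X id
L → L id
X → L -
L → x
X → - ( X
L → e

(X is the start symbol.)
To compute CLOSURE, for each item [A → α.Bβ] where B is a non-terminal, add [B → .γ] for all productions B → γ; repeat for the newly added items until nothing changes.

Start with: [X → . X id]
  [X → . X id] has the dot before X: add [X → . L -], [X → . - ( X]
  [X → . L -] has the dot before L: add [L → . L id], [L → . x], [L → . e]
No further items can be added.

CLOSURE = { [L → . L id], [L → . e], [L → . x], [X → . - ( X], [X → . L -], [X → . X id] }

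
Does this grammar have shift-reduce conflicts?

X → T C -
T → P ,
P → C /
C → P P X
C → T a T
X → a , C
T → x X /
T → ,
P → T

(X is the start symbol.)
Augment with X' → X and build the canonical LR(0) collection (I0 = CLOSURE({[X' → . X]}), then GOTO on every symbol after a dot until no new states appear). It has 21 states:
  I0: { [C → . P P X], [C → . T a T], [P → . C /], [P → . T], [T → . ,], [T → . P ,], [T → . x X /], [X → . T C -], [X → . a , C], [X' → . X] }  — shift
  I1: { [T → , .] }  — reduce
  I2: { [P → C . /] }  — shift
  I3: { [C → . P P X], [C → . T a T], [C → P . P X], [P → . C /], [P → . T], [T → . ,], [T → . P ,], [T → . x X /], [T → P . ,] }  — shift
  I4: { [C → . P P X], [C → . T a T], [C → T . a T], [P → . C /], [P → . T], [P → T .], [T → . ,], [T → . P ,], [T → . x X /], [X → T . C -] }  — shift, reduce
  I5: { [X' → X .] }  — accept
  I6: { [X → a . , C] }  — shift
  I7: { [C → . P P X], [C → . T a T], [P → . C /], [P → . T], [T → . ,], [T → . P ,], [T → . x X /], [T → x . X /], [X → . T C -], [X → . a , C] }  — shift
  I8: { [T → x X . /] }  — shift
  I9: { [T → x X / .] }  — reduce
  I10: { [C → . P P X], [C → . T a T], [P → . C /], [P → . T], [T → . ,], [T → . P ,], [T → . x X /], [X → a , . C] }  — shift
  I11: { [P → C . /], [X → a , C .] }  — shift, reduce
  I12: { [C → T . a T], [P → T .] }  — shift, reduce
  I13: { [C → . P P X], [C → . T a T], [C → T a . T], [P → . C /], [P → . T], [T → . ,], [T → . P ,], [T → . x X /] }  — shift
  I14: { [C → T . a T], [C → T a T .], [P → T .] }  — shift, 2 reduces
  I15: { [P → C / .] }  — reduce
  I16: { [P → C . /], [X → T C . -] }  — shift
  I17: { [X → T C - .] }  — reduce
  I18: { [T → , .], [T → P , .] }  — 2 reduces
  I19: { [C → . P P X], [C → . T a T], [C → P . P X], [C → P P . X], [P → . C /], [P → . T], [T → . ,], [T → . P ,], [T → . x X /], [T → P . ,], [X → . T C -], [X → . a , C] }  — shift
  I20: { [C → P P X .] }  — reduce

I4 contains reduce item [P → T .] and shift items [C → T . a T], [T → . ,], [T → . x X /] — shift-reduce conflict.
I11 contains reduce item [X → a , C .] and shift item [P → C . /] — shift-reduce conflict.
I12 contains reduce item [P → T .] and shift item [C → T . a T] — shift-reduce conflict.
I14 contains reduce items [C → T a T .], [P → T .] and shift item [C → T . a T] — shift-reduce conflict.

Answer: Yes — I4: [P → T .] vs [C → T . a T]; I11: [X → a , C .] vs [P → C . /]; I12: [P → T .] vs [C → T . a T]; I14: [C → T a T .] vs [C → T . a T]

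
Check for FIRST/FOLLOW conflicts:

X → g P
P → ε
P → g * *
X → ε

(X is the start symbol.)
No FIRST/FOLLOW conflicts.

A FIRST/FOLLOW conflict occurs when a non-terminal N has a nullable alternative N → β (β ⇒* ε) and another alternative N → α with FIRST(α) ∩ FOLLOW(N) ≠ ∅: on such a lookahead the parser cannot decide between expanding α and letting N vanish via β.

Nullable non-terminals: P, X.

P: nullable alternative(s) P → ε; FOLLOW(P) = { $ }
  P → ε: FIRST \ {ε} = { } — this is the only nullable alternative, skip
  P → g * *: FIRST \ {ε} = { 'g' } — disjoint from FOLLOW(P)

X: nullable alternative(s) X → ε; FOLLOW(X) = { $ }
  X → g P: FIRST \ {ε} = { 'g' } — disjoint from FOLLOW(X)
  X → ε: FIRST \ {ε} = { } — this is the only nullable alternative, skip

No FIRST/FOLLOW conflicts found.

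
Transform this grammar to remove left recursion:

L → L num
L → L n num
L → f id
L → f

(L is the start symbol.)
L is directly left-recursive. The standard transformation for
  A → A α₁ | ... | A α_m | β₁ | ... | β_n
is
  A  → β₁ A' | ... | β_n A'
  A' → α₁ A' | ... | α_m A' | ε

L → f id becomes L → f id L'
L → f becomes L → f L'
L → L num becomes L' → num L'
L → L n num becomes L' → n num L'
Add L' → ε

Resulting grammar:
L → f id L'
L → f L'
L' → num L'
L' → n num L'
L' → ε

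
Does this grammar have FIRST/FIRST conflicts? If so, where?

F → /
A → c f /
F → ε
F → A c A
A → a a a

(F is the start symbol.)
A FIRST/FIRST conflict occurs when two productions N → α and N → β for the same non-terminal have FIRST(α) ∩ FIRST(β) ≠ ∅ (with ε ∈ FIRST of a nullable right-hand side, so two nullable alternatives also conflict).

FIRST sets of the non-terminals at (or reachable through a nullable prefix from) the front of some alternative:
  FIRST(A) = { 'a', 'c' }

Productions for F:
  F → /: FIRST = { '/' }
  F → ε: FIRST = { ε }
  F → A c A: FIRST = { 'a', 'c' }
Productions for A:
  A → c f /: FIRST = { 'c' }
  A → a a a: FIRST = { 'a' }

All alternatives of each non-terminal have pairwise disjoint FIRST sets.

Answer: No FIRST/FIRST conflicts.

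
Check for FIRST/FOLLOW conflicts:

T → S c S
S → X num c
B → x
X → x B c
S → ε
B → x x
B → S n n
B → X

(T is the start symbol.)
A FIRST/FOLLOW conflict occurs when a non-terminal N has a nullable alternative N → β (β ⇒* ε) and another alternative N → α with FIRST(α) ∩ FOLLOW(N) ≠ ∅: on such a lookahead the parser cannot decide between expanding α and letting N vanish via β.

Nullable non-terminals: S.
FIRST sets used below: FIRST(X) = { 'x' }

S: nullable alternative(s) S → ε; FOLLOW(S) = { $, 'c', 'n' }
  S → X num c: FIRST \ {ε} = { 'x' } — disjoint from FOLLOW(S)
  S → ε: FIRST \ {ε} = { } — this is the only nullable alternative, skip

B, T, X have no nullable alternative, so no FIRST/FOLLOW check is needed there.

No FIRST/FOLLOW conflicts found.

Answer: No FIRST/FOLLOW conflicts.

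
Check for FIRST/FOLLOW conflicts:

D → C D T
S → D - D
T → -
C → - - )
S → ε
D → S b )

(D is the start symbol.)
A FIRST/FOLLOW conflict occurs when a non-terminal N has a nullable alternative N → β (β ⇒* ε) and another alternative N → α with FIRST(α) ∩ FOLLOW(N) ≠ ∅: on such a lookahead the parser cannot decide between expanding α and letting N vanish via β.

Nullable non-terminals: S.
FIRST sets used below: FIRST(D) = { '-', 'b' }

S: nullable alternative(s) S → ε; FOLLOW(S) = { 'b' }
  S → D - D: FIRST \ {ε} = { '-', 'b' } — overlaps FOLLOW(S) on { 'b' }: CONFLICT
  S → ε: FIRST \ {ε} = { } — this is the only nullable alternative, skip

C, D, T have no nullable alternative, so no FIRST/FOLLOW check is needed there.

So the grammar has 1 FIRST/FOLLOW conflict (marked CONFLICT above).

Answer: Yes. S → D '-' D with FOLLOW(S) on { 'b' }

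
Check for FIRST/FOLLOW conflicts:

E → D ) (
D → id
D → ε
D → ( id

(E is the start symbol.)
Nullable non-terminals: D.

D: nullable alternative(s) D → ε; FOLLOW(D) = { ')' }
  D → id: FIRST \ {ε} = { 'id' } — disjoint from FOLLOW(D)
  D → ε: FIRST \ {ε} = { } — this is the only nullable alternative, skip
  D → ( id: FIRST \ {ε} = { '(' } — disjoint from FOLLOW(D)

E has no nullable alternative, so no FIRST/FOLLOW check is needed there.

No FIRST/FOLLOW conflicts found.

Answer: No FIRST/FOLLOW conflicts.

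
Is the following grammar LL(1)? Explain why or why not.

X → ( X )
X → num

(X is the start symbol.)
A grammar is LL(1) if for each non-terminal N with multiple productions, the predict sets of those productions are pairwise disjoint, where PREDICT(N → α) = (FIRST(α) \ {ε}) ∪ (FOLLOW(N) if α ⇒* ε).

For X:
  PREDICT(X → '(' X ')') = { '(' }
  PREDICT(X → num) = { 'num' }

All predict sets are disjoint. The grammar IS LL(1).

Answer: Yes, the grammar is LL(1).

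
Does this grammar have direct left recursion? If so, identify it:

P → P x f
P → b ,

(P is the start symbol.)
Yes, P is left-recursive

Direct left recursion occurs when N → N α for some non-terminal N (the right-hand side begins with the left-hand side itself).

P → P x f: LEFT RECURSIVE (starts with P)
P → b ,: starts with b

The grammar has direct left recursion on: P.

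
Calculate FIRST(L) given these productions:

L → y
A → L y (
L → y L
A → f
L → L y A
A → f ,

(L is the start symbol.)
To compute FIRST(L), examine every production with L on the left-hand side, reading each right-hand side left to right until a non-nullable symbol is reached.

From L → y:
  - y is a terminal: add 'y' and stop
From L → y L:
  - y is a terminal: add 'y' and stop
From L → L y A:
  - L is the symbol being defined: contributes nothing new
    L is not nullable, so stop

Collecting: FIRST(L) = { 'y' }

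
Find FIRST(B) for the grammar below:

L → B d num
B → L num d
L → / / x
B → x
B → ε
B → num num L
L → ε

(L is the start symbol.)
To compute FIRST(B), examine every production with B on the left-hand side, reading each right-hand side left to right until a non-nullable symbol is reached.

FIRST sets of the other non-terminals involved (by the same procedure, iterated to a fixed point):
  FIRST(L) = { '/', 'd', 'num', 'x', ε }

From B → L num d:
  - L is a non-terminal: add FIRST(L) \ {ε} = { '/', 'd', 'num', 'x' }
    L is nullable, so continue to the next symbol
  - num is a terminal: add 'num' and stop
From B → x:
  - x is a terminal: add 'x' and stop
From B → ε:
  - ε-production, so ε ∈ FIRST(B)
From B → num num L:
  - num is a terminal: add 'num' and stop

Collecting: FIRST(B) = { '/', 'd', 'num', 'x', ε }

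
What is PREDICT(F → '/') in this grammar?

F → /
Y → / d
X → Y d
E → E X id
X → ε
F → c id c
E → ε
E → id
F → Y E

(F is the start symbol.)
PREDICT(F → '/') = (FIRST(RHS) \ {ε}) ∪ (FOLLOW(F) if ε ∈ FIRST(RHS), i.e. RHS ⇒* ε)
FIRST('/') = { '/' }
ε ∉ FIRST('/'), so FOLLOW(F) is not added.
PREDICT(F → '/') = { '/' }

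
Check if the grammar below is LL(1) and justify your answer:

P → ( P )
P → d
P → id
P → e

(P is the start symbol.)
Yes, the grammar is LL(1).

A grammar is LL(1) if for each non-terminal N with multiple productions, the predict sets of those productions are pairwise disjoint, where PREDICT(N → α) = (FIRST(α) \ {ε}) ∪ (FOLLOW(N) if α ⇒* ε).

For P:
  PREDICT(P → '(' P ')') = { '(' }
  PREDICT(P → d) = { 'd' }
  PREDICT(P → id) = { 'id' }
  PREDICT(P → e) = { 'e' }

All predict sets are disjoint. The grammar IS LL(1).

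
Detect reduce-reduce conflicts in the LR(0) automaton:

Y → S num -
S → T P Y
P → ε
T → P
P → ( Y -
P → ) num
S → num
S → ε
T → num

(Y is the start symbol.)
Augment with Y' → Y and build the canonical LR(0) collection (I0 = CLOSURE({[Y' → . Y]}), then GOTO on every symbol after a dot until no new states appear). It has 15 states:
  I0: { [P → . ( Y -], [P → . ) num], [P → .], [S → . T P Y], [S → . num], [S → .], [T → . P], [T → . num], [Y → . S num -], [Y' → . Y] }  — shift, 2 reduces
  I1: { [P → ( . Y -], [P → . ( Y -], [P → . ) num], [P → .], [S → . T P Y], [S → . num], [S → .], [T → . P], [T → . num], [Y → . S num -] }  — shift, 2 reduces
  I2: { [P → ) . num] }  — shift
  I3: { [T → P .] }  — reduce
  I4: { [Y → S . num -] }  — shift
  I5: { [P → . ( Y -], [P → . ) num], [P → .], [S → T . P Y] }  — shift, reduce
  I6: { [Y' → Y .] }  — accept
  I7: { [S → num .], [T → num .] }  — 2 reduces
  I8: { [P → . ( Y -], [P → . ) num], [P → .], [S → . T P Y], [S → . num], [S → .], [S → T P . Y], [T → . P], [T → . num], [Y → . S num -] }  — shift, 2 reduces
  I9: { [S → T P Y .] }  — reduce
  I10: { [Y → S num . -] }  — shift
  I11: { [Y → S num - .] }  — reduce
  I12: { [P → ) num .] }  — reduce
  I13: { [P → ( Y . -] }  — shift
  I14: { [P → ( Y - .] }  — reduce

I0 contains complete items [P → .], [S → .] — reduce-reduce conflict.
I1 contains complete items [P → .], [S → .] — reduce-reduce conflict.
I7 contains complete items [S → num .], [T → num .] — reduce-reduce conflict.
I8 contains complete items [P → .], [S → .] — reduce-reduce conflict.

Answer: Yes — I0: [P → .] vs [S → .]; I1: [P → .] vs [S → .]; I7: [S → num .] vs [T → num .]; I8: [P → .] vs [S → .]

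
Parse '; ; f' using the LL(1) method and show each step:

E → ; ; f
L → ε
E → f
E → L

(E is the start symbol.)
LL(1) parsing maintains a stack (initially the start symbol over $) and the input. At each step: if the stack top is a terminal, match it against the current input token; if it is a non-terminal N, replace it with the RHS of M[N, lookahead] (the unique production whose predict set contains the lookahead).

Stack is shown with the top on the left.

Stack    Input    Action
------------------------
E $      ; ; f $  output E → ; ; f
; ; f $  ; ; f $  match ';'
; f $    ; f $    match ';'
f $      f $      match 'f'
$        $        accept

The string is accepted.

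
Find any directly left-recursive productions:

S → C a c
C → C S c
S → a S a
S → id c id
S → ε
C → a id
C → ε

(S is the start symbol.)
Yes, C is left-recursive

Direct left recursion occurs when N → N α for some non-terminal N (the right-hand side begins with the left-hand side itself).

S → C a c: starts with C
C → C S c: LEFT RECURSIVE (starts with C)
S → a S a: starts with a
S → id c id: starts with id
S → ε: starts with ε
C → a id: starts with a
C → ε: starts with ε

The grammar has direct left recursion on: C.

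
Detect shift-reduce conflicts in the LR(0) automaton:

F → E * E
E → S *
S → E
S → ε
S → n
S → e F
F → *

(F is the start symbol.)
Augment with F' → F and build the canonical LR(0) collection (I0 = CLOSURE({[F' → . F]}), then GOTO on every symbol after a dot until no new states appear). It has 11 states:
  I0: { [E → . S *], [F → . *], [F → . E * E], [F' → . F], [S → . E], [S → . e F], [S → . n], [S → .] }  — shift, reduce
  I1: { [F → * .] }  — reduce
  I2: { [F → E . * E], [S → E .] }  — shift, reduce
  I3: { [F' → F .] }  — accept
  I4: { [E → S . *] }  — shift
  I5: { [E → . S *], [F → . *], [F → . E * E], [S → . E], [S → . e F], [S → . n], [S → .], [S → e . F] }  — shift, reduce
  I6: { [S → n .] }  — reduce
  I7: { [S → e F .] }  — reduce
  I8: { [E → S * .] }  — reduce
  I9: { [E → . S *], [F → E * . E], [S → . E], [S → . e F], [S → . n], [S → .] }  — shift, reduce
  I10: { [F → E * E .], [S → E .] }  — 2 reduces

I0 contains reduce item [S → .] and shift items [F → . *], [S → . e F], [S → . n] — shift-reduce conflict.
I2 contains reduce item [S → E .] and shift item [F → E . * E] — shift-reduce conflict.
I5 contains reduce item [S → .] and shift items [F → . *], [S → . e F], [S → . n] — shift-reduce conflict.
I9 contains reduce item [S → .] and shift items [S → . e F], [S → . n] — shift-reduce conflict.

Answer: Yes — I0: [S → .] vs [F → . *]; I2: [S → E .] vs [F → E . * E]; I5: [S → .] vs [F → . *]; I9: [S → .] vs [S → . e F]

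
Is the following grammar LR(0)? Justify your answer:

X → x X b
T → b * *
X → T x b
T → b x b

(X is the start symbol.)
Yes, the grammar is LR(0)

A grammar is LR(0) if no state in the canonical LR(0) collection has:
  - both a shift item (dot before a terminal) and a complete item (shift-reduce conflict), or
  - two or more complete items (reduce-reduce conflict; the accept item [X' → X .] counts as a complete item here).

Augment with X' → X and build the canonical LR(0) collection (I0 = CLOSURE({[X' → . X]}), then GOTO on every symbol after a dot until no new states appear). It has 13 states:
  I0: { [T → . b * *], [T → . b x b], [X → . T x b], [X → . x X b], [X' → . X] }  — shift
  I1: { [X → T . x b] }  — shift
  I2: { [X' → X .] }  — accept
  I3: { [T → b . * *], [T → b . x b] }  — shift
  I4: { [T → . b * *], [T → . b x b], [X → . T x b], [X → . x X b], [X → x . X b] }  — shift
  I5: { [X → x X . b] }  — shift
  I6: { [X → x X b .] }  — reduce
  I7: { [T → b * . *] }  — shift
  I8: { [T → b x . b] }  — shift
  I9: { [T → b x b .] }  — reduce
  I10: { [T → b * * .] }  — reduce
  I11: { [X → T x . b] }  — shift
  I12: { [X → T x b .] }  — reduce

Every state is either a pure shift/goto state or contains exactly one complete item and nothing to shift — no conflicts. The grammar is LR(0).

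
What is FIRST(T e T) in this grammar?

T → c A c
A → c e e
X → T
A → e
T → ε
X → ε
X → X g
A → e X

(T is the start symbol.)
FIRST sets of the non-terminals involved (from the grammar, by fixed-point iteration):
  FIRST(T) = { 'c', ε }

To compute FIRST(T e T), process the symbols left to right:
Symbol T is a non-terminal. Add FIRST(T) \ {ε} = { 'c' }
T is nullable (ε ∈ FIRST(T)), continue to the next symbol.
Symbol e is a terminal. Add 'e' and stop.
FIRST(T e T) = { 'c', 'e' }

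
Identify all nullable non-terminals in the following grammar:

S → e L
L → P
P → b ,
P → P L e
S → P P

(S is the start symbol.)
None

A non-terminal is nullable if it can derive ε (the empty string): either it has an ε-production, or it has a production whose right-hand side consists entirely of nullable non-terminals.

There are no ε-productions, so no non-terminal can derive ε.
No non-terminals are nullable.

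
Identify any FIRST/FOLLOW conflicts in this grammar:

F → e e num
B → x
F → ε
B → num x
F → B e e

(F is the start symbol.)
Nullable non-terminals: F.
FIRST sets used below: FIRST(B) = { 'num', 'x' }

F: nullable alternative(s) F → ε; FOLLOW(F) = { $ }
  F → e e num: FIRST \ {ε} = { 'e' } — disjoint from FOLLOW(F)
  F → ε: FIRST \ {ε} = { } — this is the only nullable alternative, skip
  F → B e e: FIRST \ {ε} = { 'num', 'x' } — disjoint from FOLLOW(F)

B has no nullable alternative, so no FIRST/FOLLOW check is needed there.

No FIRST/FOLLOW conflicts found.

Answer: No FIRST/FOLLOW conflicts.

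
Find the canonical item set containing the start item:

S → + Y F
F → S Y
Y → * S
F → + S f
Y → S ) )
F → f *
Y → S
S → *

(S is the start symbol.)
First, augment the grammar with S' → S
I₀ = CLOSURE({ [S' → . S] }):
  [S' → . S] has the dot before S: add [S → . + Y F], [S → . *]
No further items can be added.

I₀ = { [S → . *], [S → . + Y F], [S' → . S] }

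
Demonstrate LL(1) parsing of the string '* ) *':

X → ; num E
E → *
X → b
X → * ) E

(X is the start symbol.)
Stack is shown with the top on the left.

Stack    Input    Action
------------------------
X $      * ) * $  output X → * ) E
* ) E $  * ) * $  match '*'
) E $    ) * $    match ')'
E $      * $      output E → *
* $      * $      match '*'
$        $        accept

The string is accepted.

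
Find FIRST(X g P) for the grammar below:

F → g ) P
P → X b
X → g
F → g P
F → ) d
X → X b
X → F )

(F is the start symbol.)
{ ')', 'g' }

FIRST sets of the non-terminals involved (from the grammar, by fixed-point iteration):
  FIRST(X) = { ')', 'g' }

To compute FIRST(X g P), process the symbols left to right:
Symbol X is a non-terminal. Add FIRST(X) \ {ε} = { ')', 'g' }
X is not nullable (ε ∉ FIRST(X)), so stop here.
FIRST(X g P) = { ')', 'g' }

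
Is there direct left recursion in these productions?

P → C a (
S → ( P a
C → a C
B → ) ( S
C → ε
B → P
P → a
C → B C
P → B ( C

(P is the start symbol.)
No direct left recursion

Direct left recursion occurs when N → N α for some non-terminal N (the right-hand side begins with the left-hand side itself).

P → C a (: starts with C
S → ( P a: starts with '('
C → a C: starts with a
B → ) ( S: starts with ')'
C → ε: starts with ε
B → P: starts with P
P → a: starts with a
C → B C: starts with B
P → B ( C: starts with B

No direct left recursion found.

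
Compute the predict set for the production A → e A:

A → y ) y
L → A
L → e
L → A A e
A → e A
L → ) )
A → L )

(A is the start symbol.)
PREDICT(A → e A) = (FIRST(RHS) \ {ε}) ∪ (FOLLOW(A) if ε ∈ FIRST(RHS), i.e. RHS ⇒* ε)
FIRST(e A) = { 'e' }
ε ∉ FIRST(e A), so FOLLOW(A) is not added.
PREDICT(A → e A) = { 'e' }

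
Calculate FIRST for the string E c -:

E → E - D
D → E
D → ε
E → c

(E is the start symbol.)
FIRST sets of the non-terminals involved (from the grammar, by fixed-point iteration):
  FIRST(E) = { 'c' }

To compute FIRST(E c -), process the symbols left to right:
Symbol E is a non-terminal. Add FIRST(E) \ {ε} = { 'c' }
E is not nullable (ε ∉ FIRST(E)), so stop here.
FIRST(E c -) = { 'c' }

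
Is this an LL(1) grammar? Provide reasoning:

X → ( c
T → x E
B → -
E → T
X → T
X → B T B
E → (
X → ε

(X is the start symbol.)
Yes, the grammar is LL(1).

Relevant sets:
  FIRST(T) = { 'x' }
  FIRST(B) = { '-' }
  FOLLOW(X) = { $ }

For X:
  PREDICT(X → '(' c) = { '(' }
  PREDICT(X → T) = { 'x' }
  PREDICT(X → B T B) = { '-' }
  PREDICT(X → ε) = { $ }
For E:
  PREDICT(E → T) = { 'x' }
  PREDICT(E → '(') = { '(' }
T, B have a single production, so nothing to check there.

All predict sets are disjoint. The grammar IS LL(1).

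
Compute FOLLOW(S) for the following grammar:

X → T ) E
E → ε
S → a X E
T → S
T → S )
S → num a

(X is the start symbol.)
To compute FOLLOW(S), find every occurrence of S on a right-hand side N → α S β: add FIRST(β) \ {ε}, and if β is empty or nullable also add FOLLOW(N). Iterate to a fixed point.

In T → S: S is at the end, add FOLLOW(T)
In T → S ): S is followed by ')', add FIRST(')') \ {ε} = { ')' }

The FOLLOW sets referred to above (computed the same way, to a fixed point):
  FOLLOW(T) = { ')' }

Taking the union: FOLLOW(S) = { ')' }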